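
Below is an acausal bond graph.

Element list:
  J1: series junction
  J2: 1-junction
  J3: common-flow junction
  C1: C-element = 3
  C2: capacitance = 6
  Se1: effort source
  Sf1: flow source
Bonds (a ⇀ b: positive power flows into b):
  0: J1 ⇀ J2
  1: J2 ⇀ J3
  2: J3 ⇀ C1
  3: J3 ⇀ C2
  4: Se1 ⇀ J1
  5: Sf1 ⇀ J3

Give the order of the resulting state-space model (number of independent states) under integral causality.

b4 stroke at J1  (Se1 fixes effort; stroke away)
b5 stroke at Sf1  (source Sf1 imposes f)
b0 stroke at J2  (only one flow-in slot at J1)
b1 stroke at J3  (closing 1-jn rule on J2)
b2 stroke at J3  (common-f at J3 fixed by 5)
b3 stroke at J3  (common-f at J3 fixed by 5)

2  (C1, C2 all integral)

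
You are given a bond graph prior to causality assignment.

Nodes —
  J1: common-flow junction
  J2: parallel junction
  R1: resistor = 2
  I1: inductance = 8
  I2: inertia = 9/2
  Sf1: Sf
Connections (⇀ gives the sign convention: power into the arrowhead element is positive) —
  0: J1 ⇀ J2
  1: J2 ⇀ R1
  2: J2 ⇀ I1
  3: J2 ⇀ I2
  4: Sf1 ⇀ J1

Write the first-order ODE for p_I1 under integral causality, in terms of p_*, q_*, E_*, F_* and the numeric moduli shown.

dp_I1/dt = 2*F_Sf1 - p_I1/4 - 4*p_I2/9

#4 stroke at Sf1  (source Sf1 imposes f)
#0 stroke at J1  (J1: bond 4 brought flow, rest push out)
#2 stroke at I1  (I1 integral (f out))
#3 stroke at I2  (I2 outputs flow p/I2)
#1 stroke at J2  (J2: last free bond brings effort in)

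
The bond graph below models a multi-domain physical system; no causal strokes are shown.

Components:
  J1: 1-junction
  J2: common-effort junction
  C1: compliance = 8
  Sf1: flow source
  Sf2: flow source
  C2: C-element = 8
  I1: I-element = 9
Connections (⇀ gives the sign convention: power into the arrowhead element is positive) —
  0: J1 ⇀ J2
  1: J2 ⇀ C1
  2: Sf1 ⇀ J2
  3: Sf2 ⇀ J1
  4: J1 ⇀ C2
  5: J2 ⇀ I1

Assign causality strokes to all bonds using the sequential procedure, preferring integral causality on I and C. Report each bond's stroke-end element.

bond 2 |Sf1  (Sf1: flow source, stroke at near end)
bond 3 |Sf2  (Sf2: flow source, stroke at near end)
bond 0 |J1  (1-jn J1 has f-setter on 3)
bond 4 |J1  (common-f at J1 fixed by 3)
bond 1 |J2  (C1: C, integral causality)
bond 5 |I1  (J2: bond 1 brought effort, rest push out)

bond 0 stroke at J1
bond 1 stroke at J2
bond 2 stroke at Sf1
bond 3 stroke at Sf2
bond 4 stroke at J1
bond 5 stroke at I1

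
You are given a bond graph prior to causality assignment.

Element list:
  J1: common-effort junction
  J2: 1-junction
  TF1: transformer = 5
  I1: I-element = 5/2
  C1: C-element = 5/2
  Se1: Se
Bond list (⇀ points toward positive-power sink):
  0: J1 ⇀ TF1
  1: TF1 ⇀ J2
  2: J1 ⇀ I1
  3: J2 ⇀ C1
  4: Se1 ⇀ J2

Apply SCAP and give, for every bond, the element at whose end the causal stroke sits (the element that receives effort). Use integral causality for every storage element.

β0 |J1
β1 |TF1
β2 |I1
β3 |J2
β4 |J2

bond 4 →J2  (Se1 fixes effort; stroke away)
bond 2 →I1  (I1 outputs flow p/I1)
bond 0 →J1  (J1 needs exactly one e-in)
bond 1 →TF1  (TF TF1: opposite of bond 0)
bond 3 →J2  (J2: bond 1 brought flow, rest push out)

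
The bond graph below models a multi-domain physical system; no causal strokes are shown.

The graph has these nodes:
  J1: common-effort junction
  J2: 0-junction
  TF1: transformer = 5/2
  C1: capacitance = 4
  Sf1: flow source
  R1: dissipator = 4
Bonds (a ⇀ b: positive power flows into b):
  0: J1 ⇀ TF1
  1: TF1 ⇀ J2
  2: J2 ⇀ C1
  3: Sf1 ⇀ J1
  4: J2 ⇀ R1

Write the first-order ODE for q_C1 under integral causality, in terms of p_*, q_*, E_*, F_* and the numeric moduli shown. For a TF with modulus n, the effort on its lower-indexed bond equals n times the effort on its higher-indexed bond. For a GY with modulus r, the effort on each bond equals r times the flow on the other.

bond 3 stroke at Sf1  (Sf1 (Sf) sets flow on bond)
bond 0 stroke at J1  (closing 0-jn rule on J1)
bond 1 stroke at TF1  (TF TF1: opposite of bond 0)
bond 2 stroke at J2  (C1: C, integral causality)
bond 4 stroke at R1  (J2 effort already set via bond 2)

dq_C1/dt = 5*F_Sf1/2 - q_C1/16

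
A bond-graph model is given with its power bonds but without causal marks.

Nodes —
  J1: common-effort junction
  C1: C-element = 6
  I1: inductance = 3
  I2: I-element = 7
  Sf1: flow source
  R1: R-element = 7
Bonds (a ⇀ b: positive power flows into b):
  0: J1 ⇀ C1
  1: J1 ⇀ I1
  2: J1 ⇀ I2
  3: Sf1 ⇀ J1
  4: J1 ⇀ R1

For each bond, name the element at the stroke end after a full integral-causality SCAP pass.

b0 |J1
b1 |I1
b2 |I2
b3 |Sf1
b4 |R1

bond 3 |Sf1  (Sf1 fixes flow; stroke at Sf1)
bond 0 |J1  (C1 integral (e out))
bond 1 |I1  (J1 effort already set via bond 0)
bond 2 |I2  (J1 effort already set via bond 0)
bond 4 |R1  (J1: bond 0 brought effort, rest push out)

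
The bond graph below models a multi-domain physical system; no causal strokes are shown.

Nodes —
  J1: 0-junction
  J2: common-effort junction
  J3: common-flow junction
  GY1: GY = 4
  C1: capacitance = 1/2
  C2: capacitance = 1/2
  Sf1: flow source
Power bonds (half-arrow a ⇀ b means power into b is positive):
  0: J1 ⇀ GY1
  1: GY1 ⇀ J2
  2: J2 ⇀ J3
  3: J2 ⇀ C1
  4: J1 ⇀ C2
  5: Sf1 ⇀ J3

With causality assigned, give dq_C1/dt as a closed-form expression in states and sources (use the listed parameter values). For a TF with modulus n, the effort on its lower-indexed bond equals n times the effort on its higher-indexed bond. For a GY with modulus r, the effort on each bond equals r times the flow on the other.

dq_C1/dt = -F_Sf1 + q_C2/2

#5 →Sf1  (Sf1: flow source, stroke at near end)
#2 →J3  (J3: bond 5 brought flow, rest push out)
#3 →J2  (C1 outputs effort q/C1)
#1 →GY1  (0-jn J2 has e-setter on 3)
#0 →GY1  (GY1: gyrator matches bond 1)
#4 →J1  (only one effort-in slot at J1)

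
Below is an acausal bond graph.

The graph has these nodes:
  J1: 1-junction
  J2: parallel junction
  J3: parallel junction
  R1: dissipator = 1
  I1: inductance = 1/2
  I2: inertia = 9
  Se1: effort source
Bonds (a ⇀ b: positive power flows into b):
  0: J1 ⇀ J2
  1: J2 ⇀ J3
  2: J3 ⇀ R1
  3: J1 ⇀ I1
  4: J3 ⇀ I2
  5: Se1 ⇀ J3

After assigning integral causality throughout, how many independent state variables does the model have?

b5 →J3  (source Se1 imposes e)
b1 →J2  (0-jn J3 has e-setter on 5)
b2 →R1  (common-e at J3 fixed by 5)
b4 →I2  (0-jn J3 has e-setter on 5)
b0 →J1  (J2 effort already set via bond 1)
b3 →I1  (only one flow-in slot at J1)

2  (I1, I2 all integral)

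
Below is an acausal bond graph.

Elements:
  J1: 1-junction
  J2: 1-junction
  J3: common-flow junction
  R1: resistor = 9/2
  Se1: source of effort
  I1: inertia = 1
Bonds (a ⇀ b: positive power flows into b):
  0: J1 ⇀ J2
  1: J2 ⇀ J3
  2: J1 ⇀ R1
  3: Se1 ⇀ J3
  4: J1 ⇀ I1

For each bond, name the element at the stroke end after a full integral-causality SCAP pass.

bond 0 stroke→J1
bond 1 stroke→J2
bond 2 stroke→J1
bond 3 stroke→J3
bond 4 stroke→I1

b3 |J3  (Se1 (Se) sets effort on bond)
b1 |J2  (only one flow-in slot at J3)
b0 |J1  (J2 needs exactly one f-in)
b4 |I1  (prefer integral on I1)
b2 |J1  (J1: bond 4 brought flow, rest push out)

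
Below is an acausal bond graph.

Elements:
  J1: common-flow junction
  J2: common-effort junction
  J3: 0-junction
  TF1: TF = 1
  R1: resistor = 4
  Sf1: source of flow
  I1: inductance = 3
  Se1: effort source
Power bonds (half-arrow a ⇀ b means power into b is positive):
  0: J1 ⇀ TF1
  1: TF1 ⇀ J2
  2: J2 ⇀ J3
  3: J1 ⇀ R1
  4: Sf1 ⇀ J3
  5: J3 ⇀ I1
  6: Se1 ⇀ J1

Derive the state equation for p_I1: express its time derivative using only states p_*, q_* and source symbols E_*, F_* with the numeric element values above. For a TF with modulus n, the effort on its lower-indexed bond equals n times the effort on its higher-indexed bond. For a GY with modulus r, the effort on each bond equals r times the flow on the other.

dp_I1/dt = E_Se1 + 4*F_Sf1 - 4*p_I1/3

β4 stroke→Sf1  (Sf1 (Sf) sets flow on bond)
β6 stroke→J1  (Se1 (Se) sets effort on bond)
β5 stroke→I1  (I1: I, integral causality)
β2 stroke→J3  (J3: last free bond brings effort in)
β1 stroke→J2  (J2 needs exactly one e-in)
β0 stroke→TF1  (through TF1, causality passes straight; one stroke at TF1)
β3 stroke→J1  (1-jn J1 has f-setter on 0)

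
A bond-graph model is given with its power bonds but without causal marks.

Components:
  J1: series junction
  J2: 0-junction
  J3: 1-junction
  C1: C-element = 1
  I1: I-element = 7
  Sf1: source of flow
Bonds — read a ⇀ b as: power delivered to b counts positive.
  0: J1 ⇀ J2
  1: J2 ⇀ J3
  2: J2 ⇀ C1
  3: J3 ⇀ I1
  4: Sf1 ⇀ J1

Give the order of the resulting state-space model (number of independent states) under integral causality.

2  (C1, I1 all integral)

b4 |Sf1  (Sf1 fixes flow; stroke at Sf1)
b0 |J1  (1-jn J1 has f-setter on 4)
b2 |J2  (prefer integral on C1)
b1 |J3  (0-jn J2 has e-setter on 2)
b3 |I1  (J3: last free bond brings flow in)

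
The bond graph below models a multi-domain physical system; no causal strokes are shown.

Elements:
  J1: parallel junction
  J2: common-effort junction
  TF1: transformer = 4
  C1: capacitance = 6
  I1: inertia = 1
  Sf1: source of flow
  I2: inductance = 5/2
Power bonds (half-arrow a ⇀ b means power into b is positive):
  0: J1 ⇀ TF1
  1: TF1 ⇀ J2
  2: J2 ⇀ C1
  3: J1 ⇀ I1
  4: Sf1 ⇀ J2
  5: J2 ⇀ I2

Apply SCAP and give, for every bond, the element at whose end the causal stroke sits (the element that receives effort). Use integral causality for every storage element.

β0 stroke at J1
β1 stroke at TF1
β2 stroke at J2
β3 stroke at I1
β4 stroke at Sf1
β5 stroke at I2

#4 stroke at Sf1  (source Sf1 imposes f)
#2 stroke at J2  (C1: C, integral causality)
#1 stroke at TF1  (J2: bond 2 brought effort, rest push out)
#5 stroke at I2  (J2 effort already set via bond 2)
#0 stroke at J1  (TF1 one-in-one-out from 1)
#3 stroke at I1  (0-jn J1 has e-setter on 0)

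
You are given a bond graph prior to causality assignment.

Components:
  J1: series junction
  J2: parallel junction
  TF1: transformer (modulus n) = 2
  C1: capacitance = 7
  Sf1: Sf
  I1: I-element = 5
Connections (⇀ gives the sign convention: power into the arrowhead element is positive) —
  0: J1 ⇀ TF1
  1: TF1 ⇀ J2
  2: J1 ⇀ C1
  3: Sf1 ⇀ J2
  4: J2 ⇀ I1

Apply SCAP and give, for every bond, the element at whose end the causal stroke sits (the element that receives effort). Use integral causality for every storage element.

#0 stroke→TF1
#1 stroke→J2
#2 stroke→J1
#3 stroke→Sf1
#4 stroke→I1

b3 |Sf1  (Sf1: flow source, stroke at near end)
b2 |J1  (C1 integral (e out))
b0 |TF1  (only one flow-in slot at J1)
b1 |J2  (TF1: transformer flips bond 0)
b4 |I1  (J2 effort already set via bond 1)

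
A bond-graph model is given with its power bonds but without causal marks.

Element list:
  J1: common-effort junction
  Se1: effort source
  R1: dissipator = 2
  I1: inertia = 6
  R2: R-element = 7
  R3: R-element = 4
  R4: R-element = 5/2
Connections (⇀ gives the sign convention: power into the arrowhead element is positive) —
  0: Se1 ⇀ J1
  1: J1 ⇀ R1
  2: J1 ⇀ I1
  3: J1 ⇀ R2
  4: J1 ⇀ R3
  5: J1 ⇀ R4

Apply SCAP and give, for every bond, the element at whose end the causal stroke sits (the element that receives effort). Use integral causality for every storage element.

b0 stroke at J1
b1 stroke at R1
b2 stroke at I1
b3 stroke at R2
b4 stroke at R3
b5 stroke at R4

#0 stroke at J1  (Se1: effort source, stroke at far end)
#1 stroke at R1  (common-e at J1 fixed by 0)
#2 stroke at I1  (J1: bond 0 brought effort, rest push out)
#3 stroke at R2  (J1 effort already set via bond 0)
#4 stroke at R3  (0-jn J1 has e-setter on 0)
#5 stroke at R4  (common-e at J1 fixed by 0)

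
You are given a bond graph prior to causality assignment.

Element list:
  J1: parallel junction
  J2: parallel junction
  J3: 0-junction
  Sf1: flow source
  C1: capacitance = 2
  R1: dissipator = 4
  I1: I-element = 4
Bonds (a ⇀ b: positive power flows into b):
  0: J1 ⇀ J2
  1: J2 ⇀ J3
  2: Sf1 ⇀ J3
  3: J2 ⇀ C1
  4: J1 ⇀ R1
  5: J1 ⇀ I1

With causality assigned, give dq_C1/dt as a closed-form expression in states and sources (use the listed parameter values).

dq_C1/dt = F_Sf1 - p_I1/4 - q_C1/8

β2 stroke at Sf1  (Sf1 (Sf) sets flow on bond)
β1 stroke at J3  (J3: last free bond brings effort in)
β3 stroke at J2  (prefer integral on C1)
β0 stroke at J1  (J2 effort already set via bond 3)
β4 stroke at R1  (common-e at J1 fixed by 0)
β5 stroke at I1  (0-jn J1 has e-setter on 0)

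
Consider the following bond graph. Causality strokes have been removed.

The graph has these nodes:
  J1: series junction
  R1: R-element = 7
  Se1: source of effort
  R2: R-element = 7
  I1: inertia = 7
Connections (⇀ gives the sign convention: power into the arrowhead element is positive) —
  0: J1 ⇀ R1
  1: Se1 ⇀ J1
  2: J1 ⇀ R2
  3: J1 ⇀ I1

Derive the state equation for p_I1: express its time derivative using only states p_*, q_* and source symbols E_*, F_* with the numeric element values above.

β1 stroke at J1  (Se1 fixes effort; stroke away)
β3 stroke at I1  (I1: I, integral causality)
β0 stroke at J1  (J1: bond 3 brought flow, rest push out)
β2 stroke at J1  (common-f at J1 fixed by 3)

dp_I1/dt = E_Se1 - 2*p_I1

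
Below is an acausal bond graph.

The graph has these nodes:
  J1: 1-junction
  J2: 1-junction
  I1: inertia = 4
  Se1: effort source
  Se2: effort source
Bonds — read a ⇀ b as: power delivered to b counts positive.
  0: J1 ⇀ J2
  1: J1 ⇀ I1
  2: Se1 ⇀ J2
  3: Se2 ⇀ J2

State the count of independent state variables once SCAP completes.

β2 →J2  (Se1 (Se) sets effort on bond)
β3 →J2  (Se2 fixes effort; stroke away)
β0 →J1  (only one flow-in slot at J2)
β1 →I1  (J1 needs exactly one f-in)

1  (I1 all integral)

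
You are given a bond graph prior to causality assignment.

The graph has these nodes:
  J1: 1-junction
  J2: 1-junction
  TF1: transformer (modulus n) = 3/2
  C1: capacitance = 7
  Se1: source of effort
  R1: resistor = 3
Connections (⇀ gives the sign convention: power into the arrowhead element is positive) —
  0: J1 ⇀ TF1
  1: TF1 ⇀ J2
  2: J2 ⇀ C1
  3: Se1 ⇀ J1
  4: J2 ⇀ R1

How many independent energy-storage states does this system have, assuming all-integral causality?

1  (C1 all integral)

β3 stroke→J1  (Se1: effort source, stroke at far end)
β0 stroke→TF1  (only one flow-in slot at J1)
β1 stroke→J2  (TF TF1: opposite of bond 0)
β2 stroke→J2  (C1 outputs effort q/C1)
β4 stroke→R1  (J2: last free bond brings flow in)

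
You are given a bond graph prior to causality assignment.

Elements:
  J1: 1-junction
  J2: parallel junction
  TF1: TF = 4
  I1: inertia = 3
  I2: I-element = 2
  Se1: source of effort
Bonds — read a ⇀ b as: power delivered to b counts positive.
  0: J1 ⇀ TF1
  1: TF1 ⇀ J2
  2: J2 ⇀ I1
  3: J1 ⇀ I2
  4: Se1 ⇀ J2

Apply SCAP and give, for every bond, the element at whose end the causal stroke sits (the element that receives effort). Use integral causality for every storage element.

b0 |J1
b1 |TF1
b2 |I1
b3 |I2
b4 |J2

β4 →J2  (Se1: effort source, stroke at far end)
β1 →TF1  (J2: bond 4 brought effort, rest push out)
β2 →I1  (0-jn J2 has e-setter on 4)
β0 →J1  (TF1 one-in-one-out from 1)
β3 →I2  (J1 needs exactly one f-in)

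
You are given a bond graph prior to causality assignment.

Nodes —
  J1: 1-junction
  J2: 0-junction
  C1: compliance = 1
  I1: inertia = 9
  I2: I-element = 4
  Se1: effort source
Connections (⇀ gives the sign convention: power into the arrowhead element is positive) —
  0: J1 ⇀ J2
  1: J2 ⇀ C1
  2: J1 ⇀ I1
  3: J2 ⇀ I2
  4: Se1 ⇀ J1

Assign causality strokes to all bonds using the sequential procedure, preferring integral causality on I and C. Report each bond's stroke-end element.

bond 0 |J1
bond 1 |J2
bond 2 |I1
bond 3 |I2
bond 4 |J1

β4 |J1  (Se1: effort source, stroke at far end)
β1 |J2  (C1 integral (e out))
β0 |J1  (common-e at J2 fixed by 1)
β3 |I2  (J2: bond 1 brought effort, rest push out)
β2 |I1  (J1: last free bond brings flow in)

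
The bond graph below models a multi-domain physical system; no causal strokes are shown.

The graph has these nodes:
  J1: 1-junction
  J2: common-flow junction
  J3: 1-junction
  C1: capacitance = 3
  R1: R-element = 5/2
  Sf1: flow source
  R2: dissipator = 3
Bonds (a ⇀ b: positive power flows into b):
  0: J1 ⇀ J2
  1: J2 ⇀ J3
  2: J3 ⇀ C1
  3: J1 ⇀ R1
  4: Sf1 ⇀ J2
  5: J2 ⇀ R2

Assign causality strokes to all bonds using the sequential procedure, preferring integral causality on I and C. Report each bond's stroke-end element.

#4 →Sf1  (Sf1: flow source, stroke at near end)
#0 →J2  (common-f at J2 fixed by 4)
#1 →J2  (J2: bond 4 brought flow, rest push out)
#5 →J2  (1-jn J2 has f-setter on 4)
#2 →J3  (J3 flow already set via bond 1)
#3 →J1  (common-f at J1 fixed by 0)

bond 0 →J2
bond 1 →J2
bond 2 →J3
bond 3 →J1
bond 4 →Sf1
bond 5 →J2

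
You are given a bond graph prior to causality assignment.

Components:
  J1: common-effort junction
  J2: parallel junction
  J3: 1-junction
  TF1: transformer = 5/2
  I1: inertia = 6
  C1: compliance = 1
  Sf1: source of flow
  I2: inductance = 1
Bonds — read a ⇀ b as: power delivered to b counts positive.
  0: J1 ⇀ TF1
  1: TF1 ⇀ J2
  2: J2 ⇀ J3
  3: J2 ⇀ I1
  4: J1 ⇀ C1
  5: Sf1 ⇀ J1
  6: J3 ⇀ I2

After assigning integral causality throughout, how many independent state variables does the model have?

b5 stroke at Sf1  (Sf1: flow source, stroke at near end)
b3 stroke at I1  (I1 integral (f out))
b4 stroke at J1  (prefer integral on C1)
b0 stroke at TF1  (common-e at J1 fixed by 4)
b1 stroke at J2  (TF1 one-in-one-out from 0)
b2 stroke at J3  (0-jn J2 has e-setter on 1)
b6 stroke at I2  (only one flow-in slot at J3)

3  (C1, I1, I2 all integral)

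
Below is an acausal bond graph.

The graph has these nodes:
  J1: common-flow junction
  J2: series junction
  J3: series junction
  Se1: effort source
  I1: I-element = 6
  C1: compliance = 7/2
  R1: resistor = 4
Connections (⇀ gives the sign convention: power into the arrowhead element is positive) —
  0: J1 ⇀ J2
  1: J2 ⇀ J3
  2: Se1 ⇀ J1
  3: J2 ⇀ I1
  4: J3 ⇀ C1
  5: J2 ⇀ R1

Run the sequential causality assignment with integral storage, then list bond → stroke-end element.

b0 stroke at J2
b1 stroke at J2
b2 stroke at J1
b3 stroke at I1
b4 stroke at J3
b5 stroke at J2

bond 2 |J1  (source Se1 imposes e)
bond 0 |J2  (only one flow-in slot at J1)
bond 3 |I1  (I1: I, integral causality)
bond 1 |J2  (1-jn J2 has f-setter on 3)
bond 5 |J2  (J2 flow already set via bond 3)
bond 4 |J3  (J3 flow already set via bond 1)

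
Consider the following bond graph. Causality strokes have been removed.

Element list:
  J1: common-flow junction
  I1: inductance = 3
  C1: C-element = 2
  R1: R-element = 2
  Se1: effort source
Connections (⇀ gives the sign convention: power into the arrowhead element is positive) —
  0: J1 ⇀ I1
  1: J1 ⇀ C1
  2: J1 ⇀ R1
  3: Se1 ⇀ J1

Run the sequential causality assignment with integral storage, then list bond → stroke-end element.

#0 stroke→I1
#1 stroke→J1
#2 stroke→J1
#3 stroke→J1

bond 3 →J1  (Se1 (Se) sets effort on bond)
bond 0 →I1  (prefer integral on I1)
bond 1 →J1  (1-jn J1 has f-setter on 0)
bond 2 →J1  (1-jn J1 has f-setter on 0)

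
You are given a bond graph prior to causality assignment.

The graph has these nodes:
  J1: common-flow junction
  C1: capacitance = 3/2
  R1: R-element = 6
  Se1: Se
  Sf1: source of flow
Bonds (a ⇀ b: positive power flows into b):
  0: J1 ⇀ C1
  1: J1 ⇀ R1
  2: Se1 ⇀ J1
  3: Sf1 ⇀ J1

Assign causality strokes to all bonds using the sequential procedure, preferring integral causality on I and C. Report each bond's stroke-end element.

b2 |J1  (Se1 fixes effort; stroke away)
b3 |Sf1  (Sf1: flow source, stroke at near end)
b0 |J1  (J1 flow already set via bond 3)
b1 |J1  (J1 flow already set via bond 3)

#0 stroke at J1
#1 stroke at J1
#2 stroke at J1
#3 stroke at Sf1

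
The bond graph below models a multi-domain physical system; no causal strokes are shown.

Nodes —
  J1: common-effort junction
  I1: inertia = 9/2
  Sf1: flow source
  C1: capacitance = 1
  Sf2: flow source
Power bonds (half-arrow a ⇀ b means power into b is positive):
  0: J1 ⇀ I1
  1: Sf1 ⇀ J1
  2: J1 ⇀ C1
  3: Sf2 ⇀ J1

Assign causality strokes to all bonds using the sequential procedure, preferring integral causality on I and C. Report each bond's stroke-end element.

b0 |I1
b1 |Sf1
b2 |J1
b3 |Sf2

bond 1 →Sf1  (Sf1: flow source, stroke at near end)
bond 3 →Sf2  (source Sf2 imposes f)
bond 0 →I1  (I1: I, integral causality)
bond 2 →J1  (closing 0-jn rule on J1)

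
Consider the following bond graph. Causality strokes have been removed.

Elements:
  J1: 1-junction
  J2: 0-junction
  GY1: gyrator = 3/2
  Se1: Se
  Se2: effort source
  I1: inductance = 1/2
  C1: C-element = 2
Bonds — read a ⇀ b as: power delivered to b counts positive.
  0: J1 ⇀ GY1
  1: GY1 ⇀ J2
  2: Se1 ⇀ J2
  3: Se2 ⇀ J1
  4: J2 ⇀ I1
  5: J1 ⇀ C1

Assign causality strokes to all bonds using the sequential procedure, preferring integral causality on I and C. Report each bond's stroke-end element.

b0 →GY1
b1 →GY1
b2 →J2
b3 →J1
b4 →I1
b5 →J1

#2 |J2  (Se1 fixes effort; stroke away)
#3 |J1  (Se2 (Se) sets effort on bond)
#1 |GY1  (J2: bond 2 brought effort, rest push out)
#4 |I1  (J2 effort already set via bond 2)
#0 |GY1  (GY1 both-in/both-out from 1)
#5 |J1  (common-f at J1 fixed by 0)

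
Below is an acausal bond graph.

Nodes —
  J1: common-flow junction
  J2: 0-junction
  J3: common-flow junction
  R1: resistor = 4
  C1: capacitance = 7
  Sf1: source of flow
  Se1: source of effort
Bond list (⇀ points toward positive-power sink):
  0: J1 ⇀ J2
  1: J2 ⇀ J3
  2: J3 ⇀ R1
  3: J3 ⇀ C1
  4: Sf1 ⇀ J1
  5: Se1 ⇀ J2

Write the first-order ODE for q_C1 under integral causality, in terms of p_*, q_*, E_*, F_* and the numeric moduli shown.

dq_C1/dt = E_Se1/4 - q_C1/28

bond 4 →Sf1  (Sf1: flow source, stroke at near end)
bond 5 →J2  (Se1 (Se) sets effort on bond)
bond 0 →J1  (J1 flow already set via bond 4)
bond 1 →J3  (common-e at J2 fixed by 5)
bond 3 →J3  (prefer integral on C1)
bond 2 →R1  (J3 needs exactly one f-in)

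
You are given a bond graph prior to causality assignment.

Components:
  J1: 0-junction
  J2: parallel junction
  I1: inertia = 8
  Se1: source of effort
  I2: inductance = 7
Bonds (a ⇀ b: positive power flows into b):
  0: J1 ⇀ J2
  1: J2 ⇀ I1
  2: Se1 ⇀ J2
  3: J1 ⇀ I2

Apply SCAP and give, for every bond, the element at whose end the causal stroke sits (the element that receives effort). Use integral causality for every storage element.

#2 stroke→J2  (Se1 fixes effort; stroke away)
#0 stroke→J1  (0-jn J2 has e-setter on 2)
#1 stroke→I1  (J2 effort already set via bond 2)
#3 stroke→I2  (J1: bond 0 brought effort, rest push out)

β0 stroke→J1
β1 stroke→I1
β2 stroke→J2
β3 stroke→I2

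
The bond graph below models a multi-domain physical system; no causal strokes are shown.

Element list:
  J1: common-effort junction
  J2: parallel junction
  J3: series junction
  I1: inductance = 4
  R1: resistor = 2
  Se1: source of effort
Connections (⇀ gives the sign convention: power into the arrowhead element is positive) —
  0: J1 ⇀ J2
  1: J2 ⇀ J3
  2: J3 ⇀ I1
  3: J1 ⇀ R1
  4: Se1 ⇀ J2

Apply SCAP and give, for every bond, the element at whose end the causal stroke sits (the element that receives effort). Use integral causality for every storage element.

#4 stroke→J2  (Se1 fixes effort; stroke away)
#0 stroke→J1  (common-e at J2 fixed by 4)
#1 stroke→J3  (J2 effort already set via bond 4)
#2 stroke→I1  (closing 1-jn rule on J3)
#3 stroke→R1  (J1: bond 0 brought effort, rest push out)

b0 stroke→J1
b1 stroke→J3
b2 stroke→I1
b3 stroke→R1
b4 stroke→J2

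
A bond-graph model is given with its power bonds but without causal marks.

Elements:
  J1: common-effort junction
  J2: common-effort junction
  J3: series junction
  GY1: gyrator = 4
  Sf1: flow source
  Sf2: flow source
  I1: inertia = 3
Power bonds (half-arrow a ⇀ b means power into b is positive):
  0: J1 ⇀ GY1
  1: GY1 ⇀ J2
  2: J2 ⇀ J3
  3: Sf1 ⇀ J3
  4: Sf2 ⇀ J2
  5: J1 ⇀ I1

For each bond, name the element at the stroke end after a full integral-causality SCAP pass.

β3 →Sf1  (Sf1: flow source, stroke at near end)
β4 →Sf2  (source Sf2 imposes f)
β2 →J3  (1-jn J3 has f-setter on 3)
β1 →J2  (only one effort-in slot at J2)
β0 →J1  (GY GY1: same side as bond 1)
β5 →I1  (J1: bond 0 brought effort, rest push out)

bond 0 stroke→J1
bond 1 stroke→J2
bond 2 stroke→J3
bond 3 stroke→Sf1
bond 4 stroke→Sf2
bond 5 stroke→I1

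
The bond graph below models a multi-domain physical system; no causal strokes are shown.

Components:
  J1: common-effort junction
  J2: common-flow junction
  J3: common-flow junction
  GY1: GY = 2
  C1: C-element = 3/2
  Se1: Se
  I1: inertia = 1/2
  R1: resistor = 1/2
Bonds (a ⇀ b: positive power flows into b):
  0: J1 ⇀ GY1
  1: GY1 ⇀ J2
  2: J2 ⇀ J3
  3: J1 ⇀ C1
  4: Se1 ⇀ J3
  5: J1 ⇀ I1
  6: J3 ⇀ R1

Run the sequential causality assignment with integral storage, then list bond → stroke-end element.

β0 |GY1
β1 |GY1
β2 |J2
β3 |J1
β4 |J3
β5 |I1
β6 |J3

b4 |J3  (Se1 fixes effort; stroke away)
b3 |J1  (C1 integral (e out))
b0 |GY1  (0-jn J1 has e-setter on 3)
b5 |I1  (J1: bond 3 brought effort, rest push out)
b1 |GY1  (GY GY1: same side as bond 0)
b2 |J2  (1-jn J2 has f-setter on 1)
b6 |J3  (J3 flow already set via bond 2)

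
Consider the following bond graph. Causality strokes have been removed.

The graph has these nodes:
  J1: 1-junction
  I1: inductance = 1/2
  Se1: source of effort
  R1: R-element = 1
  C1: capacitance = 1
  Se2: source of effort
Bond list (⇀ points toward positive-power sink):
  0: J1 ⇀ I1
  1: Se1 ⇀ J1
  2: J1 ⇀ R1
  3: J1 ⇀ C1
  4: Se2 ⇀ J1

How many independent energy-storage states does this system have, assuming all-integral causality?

bond 1 →J1  (source Se1 imposes e)
bond 4 →J1  (Se2 (Se) sets effort on bond)
bond 0 →I1  (I1 integral (f out))
bond 2 →J1  (1-jn J1 has f-setter on 0)
bond 3 →J1  (1-jn J1 has f-setter on 0)

2  (C1, I1 all integral)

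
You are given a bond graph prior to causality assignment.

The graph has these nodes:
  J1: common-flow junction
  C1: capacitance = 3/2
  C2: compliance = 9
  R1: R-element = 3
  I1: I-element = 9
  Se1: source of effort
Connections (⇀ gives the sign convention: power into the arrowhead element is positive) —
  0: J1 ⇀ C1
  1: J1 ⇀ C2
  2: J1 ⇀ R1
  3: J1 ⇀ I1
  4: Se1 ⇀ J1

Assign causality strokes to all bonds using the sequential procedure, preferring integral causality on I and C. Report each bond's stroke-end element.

b4 stroke at J1  (Se1 fixes effort; stroke away)
b0 stroke at J1  (C1 integral (e out))
b1 stroke at J1  (C2: C, integral causality)
b3 stroke at I1  (prefer integral on I1)
b2 stroke at J1  (J1 flow already set via bond 3)

β0 →J1
β1 →J1
β2 →J1
β3 →I1
β4 →J1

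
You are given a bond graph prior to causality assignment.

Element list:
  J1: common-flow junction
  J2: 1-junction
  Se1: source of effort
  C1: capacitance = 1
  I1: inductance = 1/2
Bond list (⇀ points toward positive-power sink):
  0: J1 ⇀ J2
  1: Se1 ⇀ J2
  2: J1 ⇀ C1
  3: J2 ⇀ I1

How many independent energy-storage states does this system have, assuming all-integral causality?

#1 stroke at J2  (Se1 fixes effort; stroke away)
#2 stroke at J1  (prefer integral on C1)
#0 stroke at J2  (only one flow-in slot at J1)
#3 stroke at I1  (only one flow-in slot at J2)

2  (C1, I1 all integral)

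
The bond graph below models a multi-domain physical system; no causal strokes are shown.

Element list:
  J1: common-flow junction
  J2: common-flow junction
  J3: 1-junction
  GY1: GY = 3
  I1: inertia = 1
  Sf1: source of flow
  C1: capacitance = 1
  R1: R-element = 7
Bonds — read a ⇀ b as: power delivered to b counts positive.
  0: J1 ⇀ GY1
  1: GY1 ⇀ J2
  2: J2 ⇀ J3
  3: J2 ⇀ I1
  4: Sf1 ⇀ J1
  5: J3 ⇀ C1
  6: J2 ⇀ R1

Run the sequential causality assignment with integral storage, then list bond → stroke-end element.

#4 |Sf1  (Sf1 fixes flow; stroke at Sf1)
#0 |J1  (J1: bond 4 brought flow, rest push out)
#1 |J2  (GY GY1: same side as bond 0)
#3 |I1  (I1 integral (f out))
#2 |J2  (1-jn J2 has f-setter on 3)
#6 |J2  (1-jn J2 has f-setter on 3)
#5 |J3  (common-f at J3 fixed by 2)

bond 0 |J1
bond 1 |J2
bond 2 |J2
bond 3 |I1
bond 4 |Sf1
bond 5 |J3
bond 6 |J2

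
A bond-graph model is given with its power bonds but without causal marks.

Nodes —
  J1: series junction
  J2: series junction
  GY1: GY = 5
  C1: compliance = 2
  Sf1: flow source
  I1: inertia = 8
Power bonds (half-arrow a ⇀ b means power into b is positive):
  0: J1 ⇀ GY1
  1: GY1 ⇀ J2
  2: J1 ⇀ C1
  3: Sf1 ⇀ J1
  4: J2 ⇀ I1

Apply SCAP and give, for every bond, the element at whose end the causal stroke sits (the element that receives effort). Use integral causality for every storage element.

#0 stroke at J1
#1 stroke at J2
#2 stroke at J1
#3 stroke at Sf1
#4 stroke at I1

b3 stroke at Sf1  (Sf1: flow source, stroke at near end)
b0 stroke at J1  (common-f at J1 fixed by 3)
b2 stroke at J1  (1-jn J1 has f-setter on 3)
b1 stroke at J2  (GY GY1: same side as bond 0)
b4 stroke at I1  (only one flow-in slot at J2)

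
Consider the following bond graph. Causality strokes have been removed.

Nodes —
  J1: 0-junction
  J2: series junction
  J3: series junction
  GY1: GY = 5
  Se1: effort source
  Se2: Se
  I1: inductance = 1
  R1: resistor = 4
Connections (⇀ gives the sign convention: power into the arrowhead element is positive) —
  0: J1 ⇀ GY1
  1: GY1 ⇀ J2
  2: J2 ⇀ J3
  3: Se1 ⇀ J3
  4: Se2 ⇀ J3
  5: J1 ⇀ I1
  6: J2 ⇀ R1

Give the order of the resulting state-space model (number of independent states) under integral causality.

b3 →J3  (Se1 fixes effort; stroke away)
b4 →J3  (Se2 fixes effort; stroke away)
b2 →J2  (J3 needs exactly one f-in)
b5 →I1  (I1 integral (f out))
b0 →J1  (only one effort-in slot at J1)
b1 →J2  (GY1: gyrator matches bond 0)
b6 →R1  (only one flow-in slot at J2)

1  (I1 all integral)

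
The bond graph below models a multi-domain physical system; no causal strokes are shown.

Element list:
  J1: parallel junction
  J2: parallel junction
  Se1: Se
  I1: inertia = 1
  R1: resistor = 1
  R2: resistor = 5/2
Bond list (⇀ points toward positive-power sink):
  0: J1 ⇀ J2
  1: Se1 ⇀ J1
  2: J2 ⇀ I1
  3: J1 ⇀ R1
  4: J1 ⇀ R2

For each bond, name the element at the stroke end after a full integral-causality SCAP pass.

bond 1 |J1  (Se1 fixes effort; stroke away)
bond 0 |J2  (J1: bond 1 brought effort, rest push out)
bond 3 |R1  (common-e at J1 fixed by 1)
bond 4 |R2  (0-jn J1 has e-setter on 1)
bond 2 |I1  (0-jn J2 has e-setter on 0)

bond 0 |J2
bond 1 |J1
bond 2 |I1
bond 3 |R1
bond 4 |R2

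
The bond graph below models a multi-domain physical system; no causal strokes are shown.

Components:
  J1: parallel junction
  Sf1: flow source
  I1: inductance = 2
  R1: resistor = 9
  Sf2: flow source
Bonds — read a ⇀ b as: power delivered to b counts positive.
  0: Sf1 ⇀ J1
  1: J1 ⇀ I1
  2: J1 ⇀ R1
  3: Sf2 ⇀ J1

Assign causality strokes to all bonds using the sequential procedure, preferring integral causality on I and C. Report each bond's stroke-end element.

bond 0 stroke at Sf1  (source Sf1 imposes f)
bond 3 stroke at Sf2  (source Sf2 imposes f)
bond 1 stroke at I1  (I1: I, integral causality)
bond 2 stroke at J1  (J1: last free bond brings effort in)

b0 →Sf1
b1 →I1
b2 →J1
b3 →Sf2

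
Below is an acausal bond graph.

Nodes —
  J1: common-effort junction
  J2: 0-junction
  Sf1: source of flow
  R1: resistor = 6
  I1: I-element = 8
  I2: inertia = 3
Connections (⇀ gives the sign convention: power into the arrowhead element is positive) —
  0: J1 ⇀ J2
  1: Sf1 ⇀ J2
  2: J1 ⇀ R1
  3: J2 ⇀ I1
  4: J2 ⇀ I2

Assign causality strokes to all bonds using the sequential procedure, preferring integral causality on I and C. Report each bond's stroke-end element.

β0 →J2
β1 →Sf1
β2 →J1
β3 →I1
β4 →I2

b1 stroke at Sf1  (Sf1 fixes flow; stroke at Sf1)
b3 stroke at I1  (I1 integral (f out))
b4 stroke at I2  (I2 outputs flow p/I2)
b0 stroke at J2  (closing 0-jn rule on J2)
b2 stroke at J1  (J1 needs exactly one e-in)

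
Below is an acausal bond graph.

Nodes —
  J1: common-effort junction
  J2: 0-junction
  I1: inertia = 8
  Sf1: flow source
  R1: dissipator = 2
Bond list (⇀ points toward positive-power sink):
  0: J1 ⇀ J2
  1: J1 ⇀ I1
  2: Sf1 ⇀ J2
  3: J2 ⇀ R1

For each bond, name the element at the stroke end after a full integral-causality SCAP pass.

#0 →J1
#1 →I1
#2 →Sf1
#3 →J2

bond 2 stroke at Sf1  (source Sf1 imposes f)
bond 1 stroke at I1  (prefer integral on I1)
bond 0 stroke at J1  (J1: last free bond brings effort in)
bond 3 stroke at J2  (only one effort-in slot at J2)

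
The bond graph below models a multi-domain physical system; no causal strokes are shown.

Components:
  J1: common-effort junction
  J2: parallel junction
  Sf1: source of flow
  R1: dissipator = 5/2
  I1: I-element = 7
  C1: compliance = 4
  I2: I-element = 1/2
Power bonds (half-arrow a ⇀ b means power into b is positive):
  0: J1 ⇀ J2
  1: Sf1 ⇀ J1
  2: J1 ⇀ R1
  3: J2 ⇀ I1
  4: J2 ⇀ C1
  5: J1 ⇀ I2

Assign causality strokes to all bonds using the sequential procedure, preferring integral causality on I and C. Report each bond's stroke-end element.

β0 |J1
β1 |Sf1
β2 |R1
β3 |I1
β4 |J2
β5 |I2

b1 |Sf1  (source Sf1 imposes f)
b3 |I1  (prefer integral on I1)
b4 |J2  (C1 outputs effort q/C1)
b0 |J1  (0-jn J2 has e-setter on 4)
b2 |R1  (J1: bond 0 brought effort, rest push out)
b5 |I2  (common-e at J1 fixed by 0)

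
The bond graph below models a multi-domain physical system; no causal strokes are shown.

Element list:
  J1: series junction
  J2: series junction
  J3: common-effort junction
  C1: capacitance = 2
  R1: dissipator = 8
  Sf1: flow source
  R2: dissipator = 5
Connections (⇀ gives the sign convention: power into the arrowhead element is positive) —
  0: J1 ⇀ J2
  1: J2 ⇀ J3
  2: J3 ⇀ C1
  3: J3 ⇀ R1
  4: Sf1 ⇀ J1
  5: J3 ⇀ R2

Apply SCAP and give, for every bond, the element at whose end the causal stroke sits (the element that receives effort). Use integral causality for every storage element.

β4 stroke→Sf1  (Sf1 (Sf) sets flow on bond)
β0 stroke→J1  (1-jn J1 has f-setter on 4)
β1 stroke→J2  (common-f at J2 fixed by 0)
β2 stroke→J3  (C1 outputs effort q/C1)
β3 stroke→R1  (0-jn J3 has e-setter on 2)
β5 stroke→R2  (J3 effort already set via bond 2)

b0 stroke at J1
b1 stroke at J2
b2 stroke at J3
b3 stroke at R1
b4 stroke at Sf1
b5 stroke at R2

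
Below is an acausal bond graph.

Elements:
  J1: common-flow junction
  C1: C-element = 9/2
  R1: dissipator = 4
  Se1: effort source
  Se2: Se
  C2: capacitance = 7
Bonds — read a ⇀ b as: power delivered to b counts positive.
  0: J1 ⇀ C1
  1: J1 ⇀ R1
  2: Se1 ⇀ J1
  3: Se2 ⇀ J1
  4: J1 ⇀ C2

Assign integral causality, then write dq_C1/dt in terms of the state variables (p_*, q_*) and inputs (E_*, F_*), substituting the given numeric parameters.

dq_C1/dt = E_Se1/4 + E_Se2/4 - q_C1/18 - q_C2/28

bond 2 stroke→J1  (source Se1 imposes e)
bond 3 stroke→J1  (Se2: effort source, stroke at far end)
bond 0 stroke→J1  (prefer integral on C1)
bond 4 stroke→J1  (C2 outputs effort q/C2)
bond 1 stroke→R1  (J1 needs exactly one f-in)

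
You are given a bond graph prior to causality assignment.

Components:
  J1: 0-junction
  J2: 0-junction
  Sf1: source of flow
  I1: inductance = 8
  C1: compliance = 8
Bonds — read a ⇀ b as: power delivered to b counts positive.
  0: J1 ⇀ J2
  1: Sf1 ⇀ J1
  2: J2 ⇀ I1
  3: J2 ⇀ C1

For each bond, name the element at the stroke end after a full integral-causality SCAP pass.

bond 1 stroke→Sf1  (Sf1 (Sf) sets flow on bond)
bond 0 stroke→J1  (closing 0-jn rule on J1)
bond 2 stroke→I1  (I1: I, integral causality)
bond 3 stroke→J2  (J2 needs exactly one e-in)

bond 0 |J1
bond 1 |Sf1
bond 2 |I1
bond 3 |J2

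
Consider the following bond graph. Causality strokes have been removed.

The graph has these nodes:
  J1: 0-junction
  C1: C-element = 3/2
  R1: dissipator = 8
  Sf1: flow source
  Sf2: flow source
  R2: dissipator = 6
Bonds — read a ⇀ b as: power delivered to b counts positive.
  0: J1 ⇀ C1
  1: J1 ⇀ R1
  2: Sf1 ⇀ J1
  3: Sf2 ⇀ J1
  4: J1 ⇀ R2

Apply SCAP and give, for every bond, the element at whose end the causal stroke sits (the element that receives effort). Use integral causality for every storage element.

β2 stroke→Sf1  (Sf1: flow source, stroke at near end)
β3 stroke→Sf2  (Sf2 (Sf) sets flow on bond)
β0 stroke→J1  (prefer integral on C1)
β1 stroke→R1  (J1: bond 0 brought effort, rest push out)
β4 stroke→R2  (J1 effort already set via bond 0)

bond 0 stroke→J1
bond 1 stroke→R1
bond 2 stroke→Sf1
bond 3 stroke→Sf2
bond 4 stroke→R2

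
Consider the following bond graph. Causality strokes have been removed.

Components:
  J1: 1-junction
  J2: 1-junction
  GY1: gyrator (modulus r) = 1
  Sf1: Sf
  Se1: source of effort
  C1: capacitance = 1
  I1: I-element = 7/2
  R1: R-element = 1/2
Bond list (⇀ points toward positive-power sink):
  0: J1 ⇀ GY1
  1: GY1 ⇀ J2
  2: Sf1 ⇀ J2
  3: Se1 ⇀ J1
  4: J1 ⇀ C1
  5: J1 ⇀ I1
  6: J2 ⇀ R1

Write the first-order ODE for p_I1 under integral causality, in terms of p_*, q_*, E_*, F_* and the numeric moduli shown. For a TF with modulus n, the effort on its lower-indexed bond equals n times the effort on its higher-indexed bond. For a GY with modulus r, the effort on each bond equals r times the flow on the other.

b2 |Sf1  (source Sf1 imposes f)
b3 |J1  (Se1 (Se) sets effort on bond)
b1 |J2  (common-f at J2 fixed by 2)
b6 |J2  (J2 flow already set via bond 2)
b0 |J1  (through GY1, causality inverts; strokes same side of GY1)
b4 |J1  (C1: C, integral causality)
b5 |I1  (J1 needs exactly one f-in)

dp_I1/dt = E_Se1 - F_Sf1 - q_C1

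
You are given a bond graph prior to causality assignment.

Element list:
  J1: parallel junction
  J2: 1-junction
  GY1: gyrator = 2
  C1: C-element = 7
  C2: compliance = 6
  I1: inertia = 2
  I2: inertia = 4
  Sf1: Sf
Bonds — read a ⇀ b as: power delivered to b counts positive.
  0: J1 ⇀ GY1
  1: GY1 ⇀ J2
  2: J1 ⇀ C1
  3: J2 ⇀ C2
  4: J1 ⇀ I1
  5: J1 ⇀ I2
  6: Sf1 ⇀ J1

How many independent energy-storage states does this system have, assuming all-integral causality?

b6 stroke at Sf1  (Sf1 fixes flow; stroke at Sf1)
b2 stroke at J1  (C1: C, integral causality)
b0 stroke at GY1  (0-jn J1 has e-setter on 2)
b4 stroke at I1  (J1 effort already set via bond 2)
b5 stroke at I2  (J1: bond 2 brought effort, rest push out)
b1 stroke at GY1  (GY1: gyrator matches bond 0)
b3 stroke at J2  (J2: bond 1 brought flow, rest push out)

4  (C1, C2, I1, I2 all integral)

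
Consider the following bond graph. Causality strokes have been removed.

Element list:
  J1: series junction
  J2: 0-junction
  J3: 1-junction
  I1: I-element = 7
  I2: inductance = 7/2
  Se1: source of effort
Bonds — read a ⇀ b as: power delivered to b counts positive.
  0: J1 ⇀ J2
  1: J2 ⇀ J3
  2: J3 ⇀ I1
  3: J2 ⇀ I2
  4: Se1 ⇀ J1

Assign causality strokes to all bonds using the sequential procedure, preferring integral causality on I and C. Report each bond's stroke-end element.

b0 stroke→J2
b1 stroke→J3
b2 stroke→I1
b3 stroke→I2
b4 stroke→J1

#4 stroke at J1  (source Se1 imposes e)
#0 stroke at J2  (J1: last free bond brings flow in)
#1 stroke at J3  (J2: bond 0 brought effort, rest push out)
#3 stroke at I2  (J2: bond 0 brought effort, rest push out)
#2 stroke at I1  (J3 needs exactly one f-in)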